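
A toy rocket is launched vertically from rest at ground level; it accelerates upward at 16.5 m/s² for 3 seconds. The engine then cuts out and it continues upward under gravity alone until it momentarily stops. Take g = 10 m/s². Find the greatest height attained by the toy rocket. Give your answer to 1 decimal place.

196.8 m

Phase 1 (powered ascent): v₀ = 0 m/s, a = 16.5 m/s².
v = v₀ + at = 0 + (16.5)(3) = 49.5 m/s
Δx = v₀t + ½at² = 0·3 + 0.5·16.5·3² = 74.2 m

Phase 2 (coasting upward): v₀ = 49.5 m/s, a = -10 m/s².
v = v₀ + at → t = (0 − 49.5) / -10 = 4.95 s
v² = v₀² + 2aΔx → Δx = (0² − 49.5²)/(2·-10) = 123 m
Maximum height = 74.2 + 123 = 197 m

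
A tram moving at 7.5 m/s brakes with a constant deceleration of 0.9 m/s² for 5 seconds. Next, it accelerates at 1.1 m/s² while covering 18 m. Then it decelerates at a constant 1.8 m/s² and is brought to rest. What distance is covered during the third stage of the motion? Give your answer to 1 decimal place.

Phase 1 (decelerating): v₀ = 7.50 m/s, a = -0.9 m/s².
v = v₀ + at = 7.50 + (-0.9)(5) = 3.00 m/s
Δx = v₀t + ½at² = 7.50·5 + 0.5·-0.9·5² = 26.2 m

Phase 2 (accelerating): v₀ = 3.00 m/s, a = 1.1 m/s².
v² = v₀² + 2aΔx = 3.00² + 2·1.1·18 = 48.6 → v = 6.97 m/s
t = (v − v₀)/a = (6.97 − 3.00)/1.1 = 3.61 s

Phase 3 (decelerating): v₀ = 6.97 m/s, a = -1.8 m/s².
v = v₀ + at → t = (0 − 6.97) / -1.8 = 3.87 s
v² = v₀² + 2aΔx → Δx = (0² − 6.97²)/(2·-1.8) = 13.5 m
Distance in phase 3 = 13.5 m

13.5 m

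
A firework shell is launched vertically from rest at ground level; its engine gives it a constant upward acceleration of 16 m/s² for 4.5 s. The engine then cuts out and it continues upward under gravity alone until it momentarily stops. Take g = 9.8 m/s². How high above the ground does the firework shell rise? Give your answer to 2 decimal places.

426.49 m

Phase 1 (powered ascent): v₀ = 0 m/s, a = 16 m/s².
v = v₀ + at = 0 + (16)(4.5) = 72.0 m/s
Δx = v₀t + ½at² = 0·4.5 + 0.5·16·4.5² = 162 m

Phase 2 (coasting upward): v₀ = 72.0 m/s, a = -9.8 m/s².
v = v₀ + at → t = (0 − 72.0) / -9.8 = 7.35 s
v² = v₀² + 2aΔx → Δx = (0² − 72.0²)/(2·-9.8) = 264 m
Maximum height = 162 + 264 = 426 m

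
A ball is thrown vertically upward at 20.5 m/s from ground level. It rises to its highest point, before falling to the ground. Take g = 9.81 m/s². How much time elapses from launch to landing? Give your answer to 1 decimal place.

Phase 1 (rising): v₀ = 20.5 m/s, a = -9.81 m/s².
v = v₀ + at → t = (0 − 20.5) / -9.81 = 2.09 s
v² = v₀² + 2aΔx → Δx = (0² − 20.5²)/(2·-9.81) = 21.4 m

Phase 2 (falling): v₀ = 0 m/s, a = -9.81 m/s².
Falls 21.4 m from rest: t = √(2·21.4/9.81) = 2.09 s; v = g·t = 20.5 m/s.
Total time = 2.09 + 2.09 = 4.18 s

4.2 s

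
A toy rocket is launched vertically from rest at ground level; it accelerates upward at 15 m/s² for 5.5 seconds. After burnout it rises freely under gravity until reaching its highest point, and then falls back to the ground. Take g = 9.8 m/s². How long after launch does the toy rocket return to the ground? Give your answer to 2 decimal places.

24.74 s

Phase 1 (powered ascent): v₀ = 0 m/s, a = 15 m/s².
v = v₀ + at = 0 + (15)(5.5) = 82.5 m/s
Δx = v₀t + ½at² = 0·5.5 + 0.5·15·5.5² = 227 m

Phase 2 (coasting upward): v₀ = 82.5 m/s, a = -9.8 m/s².
v = v₀ + at → t = (0 − 82.5) / -9.8 = 8.42 s
v² = v₀² + 2aΔx → Δx = (0² − 82.5²)/(2·-9.8) = 347 m

Phase 3 (free fall): v₀ = 0 m/s, a = -9.8 m/s².
Falls 574 m from rest: t = √(2·574/9.8) = 10.8 s; v = g·t = 106 m/s.
Total time = 5.50 + 8.42 + 10.8 = 24.7 s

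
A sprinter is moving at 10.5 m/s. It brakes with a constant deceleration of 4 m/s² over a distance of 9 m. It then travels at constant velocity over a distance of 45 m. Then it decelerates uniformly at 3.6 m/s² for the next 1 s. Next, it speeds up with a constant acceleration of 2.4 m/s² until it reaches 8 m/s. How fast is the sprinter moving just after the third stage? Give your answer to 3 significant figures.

2.58 m/s

Phase 1 (decelerating): v₀ = 10.5 m/s, a = -4 m/s².
v² = v₀² + 2aΔx = 10.5² + 2·-4·9 = 38.2 → v = 6.18 m/s
t = (v − v₀)/a = (6.18 − 10.5)/-4 = 1.08 s

Phase 2 (constant speed): v₀ = 6.18 m/s, a = 0 m/s².
Constant speed: t = d/v = 45/6.18 = 7.28 s

Phase 3 (decelerating): v₀ = 6.18 m/s, a = -3.6 m/s².
v = v₀ + at = 6.18 + (-3.6)(1) = 2.58 m/s
Δx = v₀t + ½at² = 6.18·1 + 0.5·-3.6·1² = 4.38 m
Speed at end of phase 3 = 2.58 m/s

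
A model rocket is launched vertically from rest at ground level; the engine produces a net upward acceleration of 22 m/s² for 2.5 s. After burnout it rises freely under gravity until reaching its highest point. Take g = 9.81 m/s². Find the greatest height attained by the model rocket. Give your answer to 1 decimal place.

222.9 m

Phase 1 (powered ascent): v₀ = 0 m/s, a = 22 m/s².
v = v₀ + at = 0 + (22)(2.5) = 55.0 m/s
Δx = v₀t + ½at² = 0·2.5 + 0.5·22·2.5² = 68.8 m

Phase 2 (coasting upward): v₀ = 55.0 m/s, a = -9.81 m/s².
v = v₀ + at → t = (0 − 55.0) / -9.81 = 5.61 s
v² = v₀² + 2aΔx → Δx = (0² − 55.0²)/(2·-9.81) = 154 m
Maximum height = 68.8 + 154 = 223 m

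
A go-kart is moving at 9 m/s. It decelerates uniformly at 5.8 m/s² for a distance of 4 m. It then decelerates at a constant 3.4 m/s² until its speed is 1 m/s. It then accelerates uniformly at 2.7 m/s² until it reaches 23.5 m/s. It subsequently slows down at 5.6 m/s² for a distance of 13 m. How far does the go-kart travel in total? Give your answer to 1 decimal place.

Phase 1 (decelerating): v₀ = 9.00 m/s, a = -5.8 m/s².
v² = v₀² + 2aΔx = 9.00² + 2·-5.8·4 = 34.6 → v = 5.88 m/s
t = (v − v₀)/a = (5.88 − 9.00)/-5.8 = 0.538 s

Phase 2 (decelerating): v₀ = 5.88 m/s, a = -3.4 m/s².
v = v₀ + at → t = (1 − 5.88) / -3.4 = 1.44 s
v² = v₀² + 2aΔx → Δx = (1² − 5.88²)/(2·-3.4) = 4.94 m

Phase 3 (accelerating): v₀ = 1.00 m/s, a = 2.7 m/s².
v = v₀ + at → t = (23.5 − 1.00) / 2.7 = 8.33 s
v² = v₀² + 2aΔx → Δx = (23.5² − 1.00²)/(2·2.7) = 102 m

Phase 4 (decelerating): v₀ = 23.5 m/s, a = -5.6 m/s².
v² = v₀² + 2aΔx = 23.5² + 2·-5.6·13 = 407 → v = 20.2 m/s
t = (v − v₀)/a = (20.2 − 23.5)/-5.6 = 0.595 s
Total distance = 4.00 + 4.94 + 102 + 13.0 = 124 m

124.0 m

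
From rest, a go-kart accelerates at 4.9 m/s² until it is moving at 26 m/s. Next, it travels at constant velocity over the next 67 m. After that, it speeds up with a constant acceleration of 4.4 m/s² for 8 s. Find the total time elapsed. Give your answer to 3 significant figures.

Phase 1 (accelerating): v₀ = 0 m/s, a = 4.9 m/s².
v = v₀ + at → t = (26 − 0) / 4.9 = 5.31 s
v² = v₀² + 2aΔx → Δx = (26² − 0²)/(2·4.9) = 69.0 m

Phase 2 (constant speed): v₀ = 26.0 m/s, a = 0 m/s².
Constant speed: t = d/v = 67/26.0 = 2.58 s

Phase 3 (accelerating): v₀ = 26.0 m/s, a = 4.4 m/s².
v = v₀ + at = 26.0 + (4.4)(8) = 61.2 m/s
Δx = v₀t + ½at² = 26.0·8 + 0.5·4.4·8² = 349 m
Total time = 5.31 + 2.58 + 8.00 = 15.9 s

15.9 s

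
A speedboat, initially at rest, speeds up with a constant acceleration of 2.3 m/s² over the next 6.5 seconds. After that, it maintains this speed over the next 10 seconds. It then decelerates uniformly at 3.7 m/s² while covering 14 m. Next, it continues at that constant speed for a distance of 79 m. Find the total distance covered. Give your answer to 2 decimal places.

Phase 1 (accelerating): v₀ = 0 m/s, a = 2.3 m/s².
v = v₀ + at = 0 + (2.3)(6.5) = 14.9 m/s
Δx = v₀t + ½at² = 0·6.5 + 0.5·2.3·6.5² = 48.6 m

Phase 2 (constant speed): v₀ = 14.9 m/s, a = 0 m/s².
v = v₀ + at = 14.9 + (0)(10) = 14.9 m/s
Δx = v₀t + ½at² = 14.9·10 + 0.5·0·10² = 150 m

Phase 3 (decelerating): v₀ = 14.9 m/s, a = -3.7 m/s².
v² = v₀² + 2aΔx = 14.9² + 2·-3.7·14 = 120 → v = 10.9 m/s
t = (v − v₀)/a = (10.9 − 14.9)/-3.7 = 1.08 s

Phase 4 (constant speed): v₀ = 10.9 m/s, a = 0 m/s².
Constant speed: t = d/v = 79/10.9 = 7.21 s
Total distance = 48.6 + 150 + 14.0 + 79.0 = 291 m

291.09 m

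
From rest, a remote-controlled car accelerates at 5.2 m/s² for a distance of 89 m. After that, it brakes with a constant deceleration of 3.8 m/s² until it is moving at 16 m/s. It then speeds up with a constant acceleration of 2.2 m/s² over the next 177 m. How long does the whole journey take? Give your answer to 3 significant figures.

17.0 s

Phase 1 (accelerating): v₀ = 0 m/s, a = 5.2 m/s².
v² = v₀² + 2aΔx = 0² + 2·5.2·89 = 926 → v = 30.4 m/s
t = (v − v₀)/a = (30.4 − 0)/5.2 = 5.85 s

Phase 2 (decelerating): v₀ = 30.4 m/s, a = -3.8 m/s².
v = v₀ + at → t = (16 − 30.4) / -3.8 = 3.80 s
v² = v₀² + 2aΔx → Δx = (16² − 30.4²)/(2·-3.8) = 88.1 m

Phase 3 (accelerating): v₀ = 16.0 m/s, a = 2.2 m/s².
v² = v₀² + 2aΔx = 16.0² + 2·2.2·177 = 1030 → v = 32.2 m/s
t = (v − v₀)/a = (32.2 − 16.0)/2.2 = 7.35 s
Total time = 5.85 + 3.80 + 7.35 = 17.0 s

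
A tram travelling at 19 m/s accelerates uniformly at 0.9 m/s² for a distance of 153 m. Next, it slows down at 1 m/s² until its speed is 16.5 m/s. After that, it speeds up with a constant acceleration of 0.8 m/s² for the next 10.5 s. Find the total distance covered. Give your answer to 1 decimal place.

Phase 1 (accelerating): v₀ = 19.0 m/s, a = 0.9 m/s².
v² = v₀² + 2aΔx = 19.0² + 2·0.9·153 = 636 → v = 25.2 m/s
t = (v − v₀)/a = (25.2 − 19.0)/0.9 = 6.92 s

Phase 2 (decelerating): v₀ = 25.2 m/s, a = -1 m/s².
v = v₀ + at → t = (16.5 − 25.2) / -1 = 8.73 s
v² = v₀² + 2aΔx → Δx = (16.5² − 25.2²)/(2·-1) = 182 m

Phase 3 (accelerating): v₀ = 16.5 m/s, a = 0.8 m/s².
v = v₀ + at = 16.5 + (0.8)(10.5) = 24.9 m/s
Δx = v₀t + ½at² = 16.5·10.5 + 0.5·0.8·10.5² = 217 m
Total distance = 153 + 182 + 217 = 552 m

552.4 m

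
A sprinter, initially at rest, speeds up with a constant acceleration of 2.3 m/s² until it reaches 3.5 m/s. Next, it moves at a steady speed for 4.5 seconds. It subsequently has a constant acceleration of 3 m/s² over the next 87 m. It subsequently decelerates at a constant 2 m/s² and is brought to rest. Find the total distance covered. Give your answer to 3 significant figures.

Phase 1 (accelerating): v₀ = 0 m/s, a = 2.3 m/s².
v = v₀ + at → t = (3.5 − 0) / 2.3 = 1.52 s
v² = v₀² + 2aΔx → Δx = (3.5² − 0²)/(2·2.3) = 2.66 m

Phase 2 (constant speed): v₀ = 3.50 m/s, a = 0 m/s².
v = v₀ + at = 3.50 + (0)(4.5) = 3.50 m/s
Δx = v₀t + ½at² = 3.50·4.5 + 0.5·0·4.5² = 15.8 m

Phase 3 (accelerating): v₀ = 3.50 m/s, a = 3 m/s².
v² = v₀² + 2aΔx = 3.50² + 2·3·87 = 534 → v = 23.1 m/s
t = (v − v₀)/a = (23.1 − 3.50)/3 = 6.54 s

Phase 4 (decelerating): v₀ = 23.1 m/s, a = -2 m/s².
v = v₀ + at → t = (0 − 23.1) / -2 = 11.6 s
v² = v₀² + 2aΔx → Δx = (0² − 23.1²)/(2·-2) = 134 m
Total distance = 2.66 + 15.8 + 87.0 + 134 = 239 m

239 m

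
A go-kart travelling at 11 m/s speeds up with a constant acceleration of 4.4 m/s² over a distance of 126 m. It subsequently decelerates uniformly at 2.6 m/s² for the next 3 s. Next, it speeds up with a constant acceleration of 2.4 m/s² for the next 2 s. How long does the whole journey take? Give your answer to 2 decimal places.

10.47 s

Phase 1 (accelerating): v₀ = 11.0 m/s, a = 4.4 m/s².
v² = v₀² + 2aΔx = 11.0² + 2·4.4·126 = 1230 → v = 35.1 m/s
t = (v − v₀)/a = (35.1 − 11.0)/4.4 = 5.47 s

Phase 2 (decelerating): v₀ = 35.1 m/s, a = -2.6 m/s².
v = v₀ + at = 35.1 + (-2.6)(3) = 27.3 m/s
Δx = v₀t + ½at² = 35.1·3 + 0.5·-2.6·3² = 93.5 m

Phase 3 (accelerating): v₀ = 27.3 m/s, a = 2.4 m/s².
v = v₀ + at = 27.3 + (2.4)(2) = 32.1 m/s
Δx = v₀t + ½at² = 27.3·2 + 0.5·2.4·2² = 59.3 m
Total time = 5.47 + 3.00 + 2.00 = 10.5 s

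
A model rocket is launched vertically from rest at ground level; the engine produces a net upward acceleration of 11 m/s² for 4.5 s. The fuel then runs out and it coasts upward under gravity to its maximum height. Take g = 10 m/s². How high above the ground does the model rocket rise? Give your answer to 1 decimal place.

Phase 1 (powered ascent): v₀ = 0 m/s, a = 11 m/s².
v = v₀ + at = 0 + (11)(4.5) = 49.5 m/s
Δx = v₀t + ½at² = 0·4.5 + 0.5·11·4.5² = 111 m

Phase 2 (coasting upward): v₀ = 49.5 m/s, a = -10 m/s².
v = v₀ + at → t = (0 − 49.5) / -10 = 4.95 s
v² = v₀² + 2aΔx → Δx = (0² − 49.5²)/(2·-10) = 123 m
Maximum height = 111 + 123 = 234 m

233.9 m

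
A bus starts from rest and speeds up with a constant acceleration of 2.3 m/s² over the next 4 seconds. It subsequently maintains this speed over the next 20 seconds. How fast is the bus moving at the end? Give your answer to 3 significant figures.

Phase 1 (accelerating): v₀ = 0 m/s, a = 2.3 m/s².
v = v₀ + at = 0 + (2.3)(4) = 9.20 m/s
Δx = v₀t + ½at² = 0·4 + 0.5·2.3·4² = 18.4 m

Phase 2 (constant speed): v₀ = 9.20 m/s, a = 0 m/s².
v = v₀ + at = 9.20 + (0)(20) = 9.20 m/s
Δx = v₀t + ½at² = 9.20·20 + 0.5·0·20² = 184 m
Final speed = 9.20 m/s

9.20 m/s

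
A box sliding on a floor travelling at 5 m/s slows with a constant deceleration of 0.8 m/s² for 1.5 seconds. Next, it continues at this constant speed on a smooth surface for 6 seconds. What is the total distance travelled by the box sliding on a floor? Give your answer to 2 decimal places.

29.40 m

Phase 1 (decelerating): v₀ = 5.00 m/s, a = -0.8 m/s².
v = v₀ + at = 5.00 + (-0.8)(1.5) = 3.80 m/s
Δx = v₀t + ½at² = 5.00·1.5 + 0.5·-0.8·1.5² = 6.60 m

Phase 2 (constant speed): v₀ = 3.80 m/s, a = 0 m/s².
v = v₀ + at = 3.80 + (0)(6) = 3.80 m/s
Δx = v₀t + ½at² = 3.80·6 + 0.5·0·6² = 22.8 m
Total distance = 6.60 + 22.8 = 29.4 m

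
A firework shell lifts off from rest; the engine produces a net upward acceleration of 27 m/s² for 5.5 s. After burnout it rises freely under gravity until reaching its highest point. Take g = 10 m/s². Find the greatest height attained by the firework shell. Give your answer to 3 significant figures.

1510 m

Phase 1 (powered ascent): v₀ = 0 m/s, a = 27 m/s².
v = v₀ + at = 0 + (27)(5.5) = 148 m/s
Δx = v₀t + ½at² = 0·5.5 + 0.5·27·5.5² = 408 m

Phase 2 (coasting upward): v₀ = 148 m/s, a = -10 m/s².
v = v₀ + at → t = (0 − 148) / -10 = 14.8 s
v² = v₀² + 2aΔx → Δx = (0² − 148²)/(2·-10) = 1100 m
Maximum height = 408 + 1100 = 1510 m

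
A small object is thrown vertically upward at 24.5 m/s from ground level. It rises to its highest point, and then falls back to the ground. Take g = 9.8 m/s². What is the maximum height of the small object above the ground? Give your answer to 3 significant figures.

30.6 m

Phase 1 (rising): v₀ = 24.5 m/s, a = -9.8 m/s².
v = v₀ + at → t = (0 − 24.5) / -9.8 = 2.50 s
v² = v₀² + 2aΔx → Δx = (0² − 24.5²)/(2·-9.8) = 30.6 m
Maximum height = 30.6 m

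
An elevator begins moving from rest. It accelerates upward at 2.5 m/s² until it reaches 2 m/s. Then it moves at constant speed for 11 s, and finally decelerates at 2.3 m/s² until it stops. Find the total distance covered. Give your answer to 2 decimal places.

23.67 m

Phase 1 (accelerating): v₀ = 0 m/s, a = 2.5 m/s².
v = v₀ + at → t = (2 − 0) / 2.5 = 0.800 s
v² = v₀² + 2aΔx → Δx = (2² − 0²)/(2·2.5) = 0.800 m

Phase 2 (constant speed): v₀ = 2.00 m/s, a = 0 m/s².
v = v₀ + at = 2.00 + (0)(11) = 2.00 m/s
Δx = v₀t + ½at² = 2.00·11 + 0.5·0·11² = 22.0 m

Phase 3 (decelerating): v₀ = 2.00 m/s, a = -2.3 m/s².
v = v₀ + at → t = (0 − 2.00) / -2.3 = 0.870 s
v² = v₀² + 2aΔx → Δx = (0² − 2.00²)/(2·-2.3) = 0.870 m
Total distance = 0.800 + 22.0 + 0.870 = 23.7 m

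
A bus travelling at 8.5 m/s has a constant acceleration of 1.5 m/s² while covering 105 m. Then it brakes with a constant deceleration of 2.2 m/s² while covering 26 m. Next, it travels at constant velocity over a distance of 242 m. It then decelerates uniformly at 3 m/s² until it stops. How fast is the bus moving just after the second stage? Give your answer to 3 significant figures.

Phase 1 (accelerating): v₀ = 8.50 m/s, a = 1.5 m/s².
v² = v₀² + 2aΔx = 8.50² + 2·1.5·105 = 387 → v = 19.7 m/s
t = (v − v₀)/a = (19.7 − 8.50)/1.5 = 7.45 s

Phase 2 (decelerating): v₀ = 19.7 m/s, a = -2.2 m/s².
v² = v₀² + 2aΔx = 19.7² + 2·-2.2·26 = 273 → v = 16.5 m/s
t = (v − v₀)/a = (16.5 − 19.7)/-2.2 = 1.44 s
Speed at end of phase 2 = 16.5 m/s

16.5 m/s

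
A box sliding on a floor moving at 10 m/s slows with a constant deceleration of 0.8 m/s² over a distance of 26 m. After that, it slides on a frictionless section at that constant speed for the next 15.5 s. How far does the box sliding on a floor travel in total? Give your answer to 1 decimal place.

144.5 m

Phase 1 (decelerating): v₀ = 10.0 m/s, a = -0.8 m/s².
v² = v₀² + 2aΔx = 10.0² + 2·-0.8·26 = 58.4 → v = 7.64 m/s
t = (v − v₀)/a = (7.64 − 10.0)/-0.8 = 2.95 s

Phase 2 (constant speed): v₀ = 7.64 m/s, a = 0 m/s².
v = v₀ + at = 7.64 + (0)(15.5) = 7.64 m/s
Δx = v₀t + ½at² = 7.64·15.5 + 0.5·0·15.5² = 118 m
Total distance = 26.0 + 118 = 144 m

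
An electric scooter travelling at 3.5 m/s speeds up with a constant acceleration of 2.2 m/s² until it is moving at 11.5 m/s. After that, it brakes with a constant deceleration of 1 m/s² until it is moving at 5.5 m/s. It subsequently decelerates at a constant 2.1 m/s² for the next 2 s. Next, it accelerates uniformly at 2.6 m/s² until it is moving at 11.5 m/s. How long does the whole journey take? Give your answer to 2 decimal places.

15.56 s

Phase 1 (accelerating): v₀ = 3.50 m/s, a = 2.2 m/s².
v = v₀ + at → t = (11.5 − 3.50) / 2.2 = 3.64 s
v² = v₀² + 2aΔx → Δx = (11.5² − 3.50²)/(2·2.2) = 27.3 m

Phase 2 (decelerating): v₀ = 11.5 m/s, a = -1 m/s².
v = v₀ + at → t = (5.5 − 11.5) / -1 = 6.00 s
v² = v₀² + 2aΔx → Δx = (5.5² − 11.5²)/(2·-1) = 51.0 m

Phase 3 (decelerating): v₀ = 5.50 m/s, a = -2.1 m/s².
v = v₀ + at = 5.50 + (-2.1)(2) = 1.30 m/s
Δx = v₀t + ½at² = 5.50·2 + 0.5·-2.1·2² = 6.80 m

Phase 4 (accelerating): v₀ = 1.30 m/s, a = 2.6 m/s².
v = v₀ + at → t = (11.5 − 1.30) / 2.6 = 3.92 s
v² = v₀² + 2aΔx → Δx = (11.5² − 1.30²)/(2·2.6) = 25.1 m
Total time = 3.64 + 6.00 + 2.00 + 3.92 = 15.6 s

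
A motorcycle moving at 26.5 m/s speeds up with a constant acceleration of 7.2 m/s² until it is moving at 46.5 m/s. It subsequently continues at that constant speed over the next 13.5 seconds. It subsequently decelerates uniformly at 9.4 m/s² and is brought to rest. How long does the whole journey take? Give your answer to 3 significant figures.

Phase 1 (accelerating): v₀ = 26.5 m/s, a = 7.2 m/s².
v = v₀ + at → t = (46.5 − 26.5) / 7.2 = 2.78 s
v² = v₀² + 2aΔx → Δx = (46.5² − 26.5²)/(2·7.2) = 101 m

Phase 2 (constant speed): v₀ = 46.5 m/s, a = 0 m/s².
v = v₀ + at = 46.5 + (0)(13.5) = 46.5 m/s
Δx = v₀t + ½at² = 46.5·13.5 + 0.5·0·13.5² = 628 m

Phase 3 (decelerating): v₀ = 46.5 m/s, a = -9.4 m/s².
v = v₀ + at → t = (0 − 46.5) / -9.4 = 4.95 s
v² = v₀² + 2aΔx → Δx = (0² − 46.5²)/(2·-9.4) = 115 m
Total time = 2.78 + 13.5 + 4.95 = 21.2 s

21.2 s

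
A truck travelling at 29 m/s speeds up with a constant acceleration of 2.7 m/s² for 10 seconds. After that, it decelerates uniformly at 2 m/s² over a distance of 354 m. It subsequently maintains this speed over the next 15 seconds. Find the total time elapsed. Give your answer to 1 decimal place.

32.3 s

Phase 1 (accelerating): v₀ = 29.0 m/s, a = 2.7 m/s².
v = v₀ + at = 29.0 + (2.7)(10) = 56.0 m/s
Δx = v₀t + ½at² = 29.0·10 + 0.5·2.7·10² = 425 m

Phase 2 (decelerating): v₀ = 56.0 m/s, a = -2 m/s².
v² = v₀² + 2aΔx = 56.0² + 2·-2·354 = 1720 → v = 41.5 m/s
t = (v − v₀)/a = (41.5 − 56.0)/-2 = 7.26 s

Phase 3 (constant speed): v₀ = 41.5 m/s, a = 0 m/s².
v = v₀ + at = 41.5 + (0)(15) = 41.5 m/s
Δx = v₀t + ½at² = 41.5·15 + 0.5·0·15² = 622 m
Total time = 10.0 + 7.26 + 15.0 = 32.3 s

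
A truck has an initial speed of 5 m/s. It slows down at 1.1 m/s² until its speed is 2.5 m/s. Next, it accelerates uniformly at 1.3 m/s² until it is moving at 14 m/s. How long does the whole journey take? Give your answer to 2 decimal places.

11.12 s

Phase 1 (decelerating): v₀ = 5.00 m/s, a = -1.1 m/s².
v = v₀ + at → t = (2.5 − 5.00) / -1.1 = 2.27 s
v² = v₀² + 2aΔx → Δx = (2.5² − 5.00²)/(2·-1.1) = 8.52 m

Phase 2 (accelerating): v₀ = 2.50 m/s, a = 1.3 m/s².
v = v₀ + at → t = (14 − 2.50) / 1.3 = 8.85 s
v² = v₀² + 2aΔx → Δx = (14² − 2.50²)/(2·1.3) = 73.0 m
Total time = 2.27 + 8.85 = 11.1 s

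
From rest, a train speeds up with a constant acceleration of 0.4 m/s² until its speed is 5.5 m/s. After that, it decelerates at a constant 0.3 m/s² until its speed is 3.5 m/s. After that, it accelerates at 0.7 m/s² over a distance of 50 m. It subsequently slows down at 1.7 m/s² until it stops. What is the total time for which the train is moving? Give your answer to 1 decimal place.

Phase 1 (accelerating): v₀ = 0 m/s, a = 0.4 m/s².
v = v₀ + at → t = (5.5 − 0) / 0.4 = 13.8 s
v² = v₀² + 2aΔx → Δx = (5.5² − 0²)/(2·0.4) = 37.8 m

Phase 2 (decelerating): v₀ = 5.50 m/s, a = -0.3 m/s².
v = v₀ + at → t = (3.5 − 5.50) / -0.3 = 6.67 s
v² = v₀² + 2aΔx → Δx = (3.5² − 5.50²)/(2·-0.3) = 30.0 m

Phase 3 (accelerating): v₀ = 3.50 m/s, a = 0.7 m/s².
v² = v₀² + 2aΔx = 3.50² + 2·0.7·50 = 82.2 → v = 9.07 m/s
t = (v − v₀)/a = (9.07 − 3.50)/0.7 = 7.96 s

Phase 4 (decelerating): v₀ = 9.07 m/s, a = -1.7 m/s².
v = v₀ + at → t = (0 − 9.07) / -1.7 = 5.33 s
v² = v₀² + 2aΔx → Δx = (0² − 9.07²)/(2·-1.7) = 24.2 m
Total time = 13.8 + 6.67 + 7.96 + 5.33 = 33.7 s

33.7 s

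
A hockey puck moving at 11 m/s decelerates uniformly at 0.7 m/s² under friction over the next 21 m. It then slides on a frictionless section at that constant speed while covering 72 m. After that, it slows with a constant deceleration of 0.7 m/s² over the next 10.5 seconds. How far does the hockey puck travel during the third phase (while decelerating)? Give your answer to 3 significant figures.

61.9 m

Phase 1 (decelerating): v₀ = 11.0 m/s, a = -0.7 m/s².
v² = v₀² + 2aΔx = 11.0² + 2·-0.7·21 = 91.6 → v = 9.57 m/s
t = (v − v₀)/a = (9.57 − 11.0)/-0.7 = 2.04 s

Phase 2 (constant speed): v₀ = 9.57 m/s, a = 0 m/s².
Constant speed: t = d/v = 72/9.57 = 7.52 s

Phase 3 (decelerating): v₀ = 9.57 m/s, a = -0.7 m/s².
v = v₀ + at = 9.57 + (-0.7)(10.5) = 2.22 m/s
Δx = v₀t + ½at² = 9.57·10.5 + 0.5·-0.7·10.5² = 61.9 m
Distance in phase 3 = 61.9 m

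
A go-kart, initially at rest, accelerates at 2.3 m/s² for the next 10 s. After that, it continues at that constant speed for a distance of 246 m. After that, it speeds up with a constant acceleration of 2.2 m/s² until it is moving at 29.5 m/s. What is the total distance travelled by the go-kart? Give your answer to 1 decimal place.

438.6 m

Phase 1 (accelerating): v₀ = 0 m/s, a = 2.3 m/s².
v = v₀ + at = 0 + (2.3)(10) = 23.0 m/s
Δx = v₀t + ½at² = 0·10 + 0.5·2.3·10² = 115 m

Phase 2 (constant speed): v₀ = 23.0 m/s, a = 0 m/s².
Constant speed: t = d/v = 246/23.0 = 10.7 s

Phase 3 (accelerating): v₀ = 23.0 m/s, a = 2.2 m/s².
v = v₀ + at → t = (29.5 − 23.0) / 2.2 = 2.95 s
v² = v₀² + 2aΔx → Δx = (29.5² − 23.0²)/(2·2.2) = 77.6 m
Total distance = 115 + 246 + 77.6 = 439 m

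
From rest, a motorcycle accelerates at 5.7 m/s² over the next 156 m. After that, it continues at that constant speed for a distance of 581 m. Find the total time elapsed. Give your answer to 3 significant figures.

21.2 s

Phase 1 (accelerating): v₀ = 0 m/s, a = 5.7 m/s².
v² = v₀² + 2aΔx = 0² + 2·5.7·156 = 1780 → v = 42.2 m/s
t = (v − v₀)/a = (42.2 − 0)/5.7 = 7.40 s

Phase 2 (constant speed): v₀ = 42.2 m/s, a = 0 m/s².
Constant speed: t = d/v = 581/42.2 = 13.8 s
Total time = 7.40 + 13.8 = 21.2 s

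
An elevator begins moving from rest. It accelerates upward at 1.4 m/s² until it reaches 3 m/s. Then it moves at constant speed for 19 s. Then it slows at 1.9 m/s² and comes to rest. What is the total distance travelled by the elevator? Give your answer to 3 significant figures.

62.6 m

Phase 1 (accelerating): v₀ = 0 m/s, a = 1.4 m/s².
v = v₀ + at → t = (3 − 0) / 1.4 = 2.14 s
v² = v₀² + 2aΔx → Δx = (3² − 0²)/(2·1.4) = 3.21 m

Phase 2 (constant speed): v₀ = 3.00 m/s, a = 0 m/s².
v = v₀ + at = 3.00 + (0)(19) = 3.00 m/s
Δx = v₀t + ½at² = 3.00·19 + 0.5·0·19² = 57.0 m

Phase 3 (decelerating): v₀ = 3.00 m/s, a = -1.9 m/s².
v = v₀ + at → t = (0 − 3.00) / -1.9 = 1.58 s
v² = v₀² + 2aΔx → Δx = (0² − 3.00²)/(2·-1.9) = 2.37 m
Total distance = 3.21 + 57.0 + 2.37 = 62.6 m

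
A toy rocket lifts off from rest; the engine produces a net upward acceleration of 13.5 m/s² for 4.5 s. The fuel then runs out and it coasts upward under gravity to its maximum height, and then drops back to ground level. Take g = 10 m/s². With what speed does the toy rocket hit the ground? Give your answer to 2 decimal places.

80.15 m/s

Phase 1 (powered ascent): v₀ = 0 m/s, a = 13.5 m/s².
v = v₀ + at = 0 + (13.5)(4.5) = 60.8 m/s
Δx = v₀t + ½at² = 0·4.5 + 0.5·13.5·4.5² = 137 m

Phase 2 (coasting upward): v₀ = 60.8 m/s, a = -10 m/s².
v = v₀ + at → t = (0 − 60.8) / -10 = 6.08 s
v² = v₀² + 2aΔx → Δx = (0² − 60.8²)/(2·-10) = 185 m

Phase 3 (free fall): v₀ = 0 m/s, a = -10 m/s².
Falls 321 m from rest: t = √(2·321/10) = 8.02 s; v = g·t = 80.2 m/s.
Impact speed = 80.2 m/s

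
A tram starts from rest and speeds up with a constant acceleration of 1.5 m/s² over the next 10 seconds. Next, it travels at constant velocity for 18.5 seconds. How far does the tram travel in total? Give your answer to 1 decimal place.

Phase 1 (accelerating): v₀ = 0 m/s, a = 1.5 m/s².
v = v₀ + at = 0 + (1.5)(10) = 15.0 m/s
Δx = v₀t + ½at² = 0·10 + 0.5·1.5·10² = 75.0 m

Phase 2 (constant speed): v₀ = 15.0 m/s, a = 0 m/s².
v = v₀ + at = 15.0 + (0)(18.5) = 15.0 m/s
Δx = v₀t + ½at² = 15.0·18.5 + 0.5·0·18.5² = 278 m
Total distance = 75.0 + 278 = 352 m

352.5 m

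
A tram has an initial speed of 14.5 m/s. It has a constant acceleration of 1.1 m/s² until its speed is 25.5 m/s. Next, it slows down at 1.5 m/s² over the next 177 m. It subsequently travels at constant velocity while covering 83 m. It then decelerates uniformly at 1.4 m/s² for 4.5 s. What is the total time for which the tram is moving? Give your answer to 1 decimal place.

31.8 s

Phase 1 (accelerating): v₀ = 14.5 m/s, a = 1.1 m/s².
v = v₀ + at → t = (25.5 − 14.5) / 1.1 = 10.0 s
v² = v₀² + 2aΔx → Δx = (25.5² − 14.5²)/(2·1.1) = 200 m

Phase 2 (decelerating): v₀ = 25.5 m/s, a = -1.5 m/s².
v² = v₀² + 2aΔx = 25.5² + 2·-1.5·177 = 119 → v = 10.9 m/s
t = (v − v₀)/a = (10.9 − 25.5)/-1.5 = 9.72 s

Phase 3 (constant speed): v₀ = 10.9 m/s, a = 0 m/s².
Constant speed: t = d/v = 83/10.9 = 7.60 s

Phase 4 (decelerating): v₀ = 10.9 m/s, a = -1.4 m/s².
v = v₀ + at = 10.9 + (-1.4)(4.5) = 4.62 m/s
Δx = v₀t + ½at² = 10.9·4.5 + 0.5·-1.4·4.5² = 35.0 m
Total time = 10.0 + 9.72 + 7.60 + 4.50 = 31.8 s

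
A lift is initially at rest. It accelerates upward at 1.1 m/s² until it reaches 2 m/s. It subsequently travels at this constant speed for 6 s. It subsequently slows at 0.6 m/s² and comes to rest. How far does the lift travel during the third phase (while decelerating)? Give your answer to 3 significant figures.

3.33 m

Phase 1 (accelerating): v₀ = 0 m/s, a = 1.1 m/s².
v = v₀ + at → t = (2 − 0) / 1.1 = 1.82 s
v² = v₀² + 2aΔx → Δx = (2² − 0²)/(2·1.1) = 1.82 m

Phase 2 (constant speed): v₀ = 2.00 m/s, a = 0 m/s².
v = v₀ + at = 2.00 + (0)(6) = 2.00 m/s
Δx = v₀t + ½at² = 2.00·6 + 0.5·0·6² = 12.0 m

Phase 3 (decelerating): v₀ = 2.00 m/s, a = -0.6 m/s².
v = v₀ + at → t = (0 − 2.00) / -0.6 = 3.33 s
v² = v₀² + 2aΔx → Δx = (0² − 2.00²)/(2·-0.6) = 3.33 m
Distance in phase 3 = 3.33 m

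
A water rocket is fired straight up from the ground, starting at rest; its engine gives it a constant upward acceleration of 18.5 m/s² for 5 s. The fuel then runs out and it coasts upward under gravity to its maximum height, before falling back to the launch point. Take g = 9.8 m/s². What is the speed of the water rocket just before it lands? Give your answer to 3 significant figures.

Phase 1 (powered ascent): v₀ = 0 m/s, a = 18.5 m/s².
v = v₀ + at = 0 + (18.5)(5) = 92.5 m/s
Δx = v₀t + ½at² = 0·5 + 0.5·18.5·5² = 231 m

Phase 2 (coasting upward): v₀ = 92.5 m/s, a = -9.8 m/s².
v = v₀ + at → t = (0 − 92.5) / -9.8 = 9.44 s
v² = v₀² + 2aΔx → Δx = (0² − 92.5²)/(2·-9.8) = 437 m

Phase 3 (free fall): v₀ = 0 m/s, a = -9.8 m/s².
Falls 668 m from rest: t = √(2·668/9.8) = 11.7 s; v = g·t = 114 m/s.
Impact speed = 114 m/s

114 m/s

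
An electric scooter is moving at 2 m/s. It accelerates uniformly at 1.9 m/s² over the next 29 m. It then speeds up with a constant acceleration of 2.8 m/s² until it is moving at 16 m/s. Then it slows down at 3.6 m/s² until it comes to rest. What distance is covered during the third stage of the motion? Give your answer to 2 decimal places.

35.56 m

Phase 1 (accelerating): v₀ = 2.00 m/s, a = 1.9 m/s².
v² = v₀² + 2aΔx = 2.00² + 2·1.9·29 = 114 → v = 10.7 m/s
t = (v − v₀)/a = (10.7 − 2.00)/1.9 = 4.57 s

Phase 2 (accelerating): v₀ = 10.7 m/s, a = 2.8 m/s².
v = v₀ + at → t = (16 − 10.7) / 2.8 = 1.90 s
v² = v₀² + 2aΔx → Δx = (16² − 10.7²)/(2·2.8) = 25.3 m

Phase 3 (decelerating): v₀ = 16.0 m/s, a = -3.6 m/s².
v = v₀ + at → t = (0 − 16.0) / -3.6 = 4.44 s
v² = v₀² + 2aΔx → Δx = (0² − 16.0²)/(2·-3.6) = 35.6 m
Distance in phase 3 = 35.6 m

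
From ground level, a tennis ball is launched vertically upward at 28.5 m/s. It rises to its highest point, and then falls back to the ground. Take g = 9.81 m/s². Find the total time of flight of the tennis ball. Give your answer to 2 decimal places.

5.81 s

Phase 1 (rising): v₀ = 28.5 m/s, a = -9.81 m/s².
v = v₀ + at → t = (0 − 28.5) / -9.81 = 2.91 s
v² = v₀² + 2aΔx → Δx = (0² − 28.5²)/(2·-9.81) = 41.4 m

Phase 2 (falling): v₀ = 0 m/s, a = -9.81 m/s².
Falls 41.4 m from rest: t = √(2·41.4/9.81) = 2.91 s; v = g·t = 28.5 m/s.
Total time = 2.91 + 2.91 = 5.81 s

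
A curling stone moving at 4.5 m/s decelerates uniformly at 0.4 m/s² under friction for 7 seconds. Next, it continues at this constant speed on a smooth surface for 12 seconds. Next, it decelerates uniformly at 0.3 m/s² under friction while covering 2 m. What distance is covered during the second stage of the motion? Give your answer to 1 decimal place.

20.4 m

Phase 1 (decelerating): v₀ = 4.50 m/s, a = -0.4 m/s².
v = v₀ + at = 4.50 + (-0.4)(7) = 1.70 m/s
Δx = v₀t + ½at² = 4.50·7 + 0.5·-0.4·7² = 21.7 m

Phase 2 (constant speed): v₀ = 1.70 m/s, a = 0 m/s².
v = v₀ + at = 1.70 + (0)(12) = 1.70 m/s
Δx = v₀t + ½at² = 1.70·12 + 0.5·0·12² = 20.4 m
Distance in phase 2 = 20.4 m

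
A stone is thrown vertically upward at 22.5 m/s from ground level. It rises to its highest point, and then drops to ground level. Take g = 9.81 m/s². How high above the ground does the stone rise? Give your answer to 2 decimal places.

Phase 1 (rising): v₀ = 22.5 m/s, a = -9.81 m/s².
v = v₀ + at → t = (0 − 22.5) / -9.81 = 2.29 s
v² = v₀² + 2aΔx → Δx = (0² − 22.5²)/(2·-9.81) = 25.8 m
Maximum height = 25.8 m

25.80 m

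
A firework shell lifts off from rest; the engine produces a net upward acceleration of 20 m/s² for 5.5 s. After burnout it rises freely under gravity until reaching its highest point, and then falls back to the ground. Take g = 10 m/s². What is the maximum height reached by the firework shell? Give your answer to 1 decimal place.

907.5 m

Phase 1 (powered ascent): v₀ = 0 m/s, a = 20 m/s².
v = v₀ + at = 0 + (20)(5.5) = 110 m/s
Δx = v₀t + ½at² = 0·5.5 + 0.5·20·5.5² = 302 m

Phase 2 (coasting upward): v₀ = 110 m/s, a = -10 m/s².
v = v₀ + at → t = (0 − 110) / -10 = 11.0 s
v² = v₀² + 2aΔx → Δx = (0² − 110²)/(2·-10) = 605 m
Maximum height = 302 + 605 = 908 m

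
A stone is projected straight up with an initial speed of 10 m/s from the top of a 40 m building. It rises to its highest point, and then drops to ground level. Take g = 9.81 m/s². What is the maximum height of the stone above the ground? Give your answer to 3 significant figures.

Phase 1 (rising): v₀ = 10.0 m/s, a = -9.81 m/s².
v = v₀ + at → t = (0 − 10.0) / -9.81 = 1.02 s
v² = v₀² + 2aΔx → Δx = (0² − 10.0²)/(2·-9.81) = 5.10 m
Maximum height = 40 + 5.10 = 45.1 m

45.1 m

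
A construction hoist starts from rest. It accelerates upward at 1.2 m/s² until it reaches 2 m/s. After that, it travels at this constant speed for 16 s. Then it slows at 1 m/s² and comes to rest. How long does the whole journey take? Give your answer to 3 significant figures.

Phase 1 (accelerating): v₀ = 0 m/s, a = 1.2 m/s².
v = v₀ + at → t = (2 − 0) / 1.2 = 1.67 s
v² = v₀² + 2aΔx → Δx = (2² − 0²)/(2·1.2) = 1.67 m

Phase 2 (constant speed): v₀ = 2.00 m/s, a = 0 m/s².
v = v₀ + at = 2.00 + (0)(16) = 2.00 m/s
Δx = v₀t + ½at² = 2.00·16 + 0.5·0·16² = 32.0 m

Phase 3 (decelerating): v₀ = 2.00 m/s, a = -1 m/s².
v = v₀ + at → t = (0 − 2.00) / -1 = 2.00 s
v² = v₀² + 2aΔx → Δx = (0² − 2.00²)/(2·-1) = 2.00 m
Total time = 1.67 + 16.0 + 2.00 = 19.7 s

19.7 s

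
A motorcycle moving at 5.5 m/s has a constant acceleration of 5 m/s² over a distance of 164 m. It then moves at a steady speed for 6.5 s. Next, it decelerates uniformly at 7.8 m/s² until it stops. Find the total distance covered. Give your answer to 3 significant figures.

Phase 1 (accelerating): v₀ = 5.50 m/s, a = 5 m/s².
v² = v₀² + 2aΔx = 5.50² + 2·5·164 = 1670 → v = 40.9 m/s
t = (v − v₀)/a = (40.9 − 5.50)/5 = 7.07 s

Phase 2 (constant speed): v₀ = 40.9 m/s, a = 0 m/s².
v = v₀ + at = 40.9 + (0)(6.5) = 40.9 m/s
Δx = v₀t + ½at² = 40.9·6.5 + 0.5·0·6.5² = 266 m

Phase 3 (decelerating): v₀ = 40.9 m/s, a = -7.8 m/s².
v = v₀ + at → t = (0 − 40.9) / -7.8 = 5.24 s
v² = v₀² + 2aΔx → Δx = (0² − 40.9²)/(2·-7.8) = 107 m
Total distance = 164 + 266 + 107 = 537 m

537 m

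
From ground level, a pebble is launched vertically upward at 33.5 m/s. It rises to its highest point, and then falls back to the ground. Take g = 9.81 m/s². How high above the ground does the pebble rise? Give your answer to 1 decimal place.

57.2 m

Phase 1 (rising): v₀ = 33.5 m/s, a = -9.81 m/s².
v = v₀ + at → t = (0 − 33.5) / -9.81 = 3.41 s
v² = v₀² + 2aΔx → Δx = (0² − 33.5²)/(2·-9.81) = 57.2 m
Maximum height = 57.2 m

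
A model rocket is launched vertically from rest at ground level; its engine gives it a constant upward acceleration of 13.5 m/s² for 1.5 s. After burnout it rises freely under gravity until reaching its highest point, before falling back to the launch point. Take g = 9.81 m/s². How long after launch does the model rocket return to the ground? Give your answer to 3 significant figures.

Phase 1 (powered ascent): v₀ = 0 m/s, a = 13.5 m/s².
v = v₀ + at = 0 + (13.5)(1.5) = 20.2 m/s
Δx = v₀t + ½at² = 0·1.5 + 0.5·13.5·1.5² = 15.2 m

Phase 2 (coasting upward): v₀ = 20.2 m/s, a = -9.81 m/s².
v = v₀ + at → t = (0 − 20.2) / -9.81 = 2.06 s
v² = v₀² + 2aΔx → Δx = (0² − 20.2²)/(2·-9.81) = 20.9 m

Phase 3 (free fall): v₀ = 0 m/s, a = -9.81 m/s².
Falls 36.1 m from rest: t = √(2·36.1/9.81) = 2.71 s; v = g·t = 26.6 m/s.
Total time = 1.50 + 2.06 + 2.71 = 6.28 s

6.28 s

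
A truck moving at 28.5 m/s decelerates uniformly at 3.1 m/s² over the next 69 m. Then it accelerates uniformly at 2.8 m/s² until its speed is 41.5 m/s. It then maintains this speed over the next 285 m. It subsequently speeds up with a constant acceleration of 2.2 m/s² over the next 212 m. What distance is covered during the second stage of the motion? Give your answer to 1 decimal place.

238.9 m

Phase 1 (decelerating): v₀ = 28.5 m/s, a = -3.1 m/s².
v² = v₀² + 2aΔx = 28.5² + 2·-3.1·69 = 384 → v = 19.6 m/s
t = (v − v₀)/a = (19.6 − 28.5)/-3.1 = 2.87 s

Phase 2 (accelerating): v₀ = 19.6 m/s, a = 2.8 m/s².
v = v₀ + at → t = (41.5 − 19.6) / 2.8 = 7.82 s
v² = v₀² + 2aΔx → Δx = (41.5² − 19.6²)/(2·2.8) = 239 m
Distance in phase 2 = 239 m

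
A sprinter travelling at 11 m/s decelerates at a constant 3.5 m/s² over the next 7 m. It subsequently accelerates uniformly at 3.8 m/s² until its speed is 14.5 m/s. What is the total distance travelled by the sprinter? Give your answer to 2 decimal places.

Phase 1 (decelerating): v₀ = 11.0 m/s, a = -3.5 m/s².
v² = v₀² + 2aΔx = 11.0² + 2·-3.5·7 = 72.0 → v = 8.49 m/s
t = (v − v₀)/a = (8.49 − 11.0)/-3.5 = 0.718 s

Phase 2 (accelerating): v₀ = 8.49 m/s, a = 3.8 m/s².
v = v₀ + at → t = (14.5 − 8.49) / 3.8 = 1.58 s
v² = v₀² + 2aΔx → Δx = (14.5² − 8.49²)/(2·3.8) = 18.2 m
Total distance = 7.00 + 18.2 = 25.2 m

25.19 m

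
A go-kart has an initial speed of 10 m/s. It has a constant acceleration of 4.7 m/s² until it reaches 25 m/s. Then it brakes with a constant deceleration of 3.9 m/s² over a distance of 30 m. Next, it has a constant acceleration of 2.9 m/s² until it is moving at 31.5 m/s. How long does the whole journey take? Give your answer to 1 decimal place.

8.6 s

Phase 1 (accelerating): v₀ = 10.0 m/s, a = 4.7 m/s².
v = v₀ + at → t = (25 − 10.0) / 4.7 = 3.19 s
v² = v₀² + 2aΔx → Δx = (25² − 10.0²)/(2·4.7) = 55.9 m

Phase 2 (decelerating): v₀ = 25.0 m/s, a = -3.9 m/s².
v² = v₀² + 2aΔx = 25.0² + 2·-3.9·30 = 391 → v = 19.8 m/s
t = (v − v₀)/a = (19.8 − 25.0)/-3.9 = 1.34 s

Phase 3 (accelerating): v₀ = 19.8 m/s, a = 2.9 m/s².
v = v₀ + at → t = (31.5 − 19.8) / 2.9 = 4.04 s
v² = v₀² + 2aΔx → Δx = (31.5² − 19.8²)/(2·2.9) = 104 m
Total time = 3.19 + 1.34 + 4.04 = 8.58 s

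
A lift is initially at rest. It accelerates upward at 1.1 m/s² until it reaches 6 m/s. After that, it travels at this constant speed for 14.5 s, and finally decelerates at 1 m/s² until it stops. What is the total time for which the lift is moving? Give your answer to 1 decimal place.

26.0 s

Phase 1 (accelerating): v₀ = 0 m/s, a = 1.1 m/s².
v = v₀ + at → t = (6 − 0) / 1.1 = 5.45 s
v² = v₀² + 2aΔx → Δx = (6² − 0²)/(2·1.1) = 16.4 m

Phase 2 (constant speed): v₀ = 6.00 m/s, a = 0 m/s².
v = v₀ + at = 6.00 + (0)(14.5) = 6.00 m/s
Δx = v₀t + ½at² = 6.00·14.5 + 0.5·0·14.5² = 87.0 m

Phase 3 (decelerating): v₀ = 6.00 m/s, a = -1 m/s².
v = v₀ + at → t = (0 − 6.00) / -1 = 6.00 s
v² = v₀² + 2aΔx → Δx = (0² − 6.00²)/(2·-1) = 18.0 m
Total time = 5.45 + 14.5 + 6.00 = 26.0 s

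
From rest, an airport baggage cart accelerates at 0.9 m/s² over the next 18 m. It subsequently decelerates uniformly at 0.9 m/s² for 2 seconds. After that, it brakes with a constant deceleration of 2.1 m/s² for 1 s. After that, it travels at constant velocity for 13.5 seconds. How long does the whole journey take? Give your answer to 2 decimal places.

Phase 1 (accelerating): v₀ = 0 m/s, a = 0.9 m/s².
v² = v₀² + 2aΔx = 0² + 2·0.9·18 = 32.4 → v = 5.69 m/s
t = (v − v₀)/a = (5.69 − 0)/0.9 = 6.32 s

Phase 2 (decelerating): v₀ = 5.69 m/s, a = -0.9 m/s².
v = v₀ + at = 5.69 + (-0.9)(2) = 3.89 m/s
Δx = v₀t + ½at² = 5.69·2 + 0.5·-0.9·2² = 9.58 m

Phase 3 (decelerating): v₀ = 3.89 m/s, a = -2.1 m/s².
v = v₀ + at = 3.89 + (-2.1)(1) = 1.79 m/s
Δx = v₀t + ½at² = 3.89·1 + 0.5·-2.1·1² = 2.84 m

Phase 4 (constant speed): v₀ = 1.79 m/s, a = 0 m/s².
v = v₀ + at = 1.79 + (0)(13.5) = 1.79 m/s
Δx = v₀t + ½at² = 1.79·13.5 + 0.5·0·13.5² = 24.2 m
Total time = 6.32 + 2.00 + 1.00 + 13.5 = 22.8 s

22.82 s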